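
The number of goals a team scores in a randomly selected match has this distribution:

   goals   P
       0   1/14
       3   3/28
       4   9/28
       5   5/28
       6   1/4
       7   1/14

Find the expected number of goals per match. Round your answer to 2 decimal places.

4.50

E[X] = (1/14)·0 + (3/28)·3 + (9/28)·4 + (5/28)·5 + (1/4)·6 + (1/14)·7
     = 9/2 ≈ 4.50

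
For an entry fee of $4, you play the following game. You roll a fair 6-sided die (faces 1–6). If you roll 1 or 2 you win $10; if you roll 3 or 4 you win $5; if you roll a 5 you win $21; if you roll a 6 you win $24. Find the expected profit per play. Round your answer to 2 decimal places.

$8.50

E[payout] = (1/3)·5 + (1/3)·10 + (1/6)·21 + (1/6)·24 = 25/2
Expected profit = 25/2 − 4 = 17/2 ≈ $8.50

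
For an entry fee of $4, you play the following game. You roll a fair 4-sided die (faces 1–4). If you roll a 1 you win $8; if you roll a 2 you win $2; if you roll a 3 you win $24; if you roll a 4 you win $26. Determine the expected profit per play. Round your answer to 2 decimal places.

$11.00

E[payout] = (1/4)·2 + (1/4)·8 + (1/4)·24 + (1/4)·26 = 15
Expected profit = 15 − 4 = 11 ≈ $11.00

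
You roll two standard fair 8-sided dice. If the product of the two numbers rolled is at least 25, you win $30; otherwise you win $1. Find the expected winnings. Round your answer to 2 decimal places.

$10.06

E[payout] = (11/16)·1 + (5/16)·30 = 161/16
≈ $10.06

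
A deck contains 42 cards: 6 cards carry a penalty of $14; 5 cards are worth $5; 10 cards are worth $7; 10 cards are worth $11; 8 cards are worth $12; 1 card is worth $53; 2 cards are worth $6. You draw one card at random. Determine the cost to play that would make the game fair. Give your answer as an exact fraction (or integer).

E[payout] = (6/42)·(-14) + (5/42)·5 + (10/42)·7 + (10/42)·11 + (8/42)·12 + (1/42)·53 + (2/42)·6 = 47/7
Fair fee = E[payout] = 47/7

47/7 dollars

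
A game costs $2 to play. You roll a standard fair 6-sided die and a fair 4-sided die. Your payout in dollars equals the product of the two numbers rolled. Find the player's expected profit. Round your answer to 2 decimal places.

$6.75

Distribution of the product of the two numbers rolled: 1 w.p. 1/24, 2 w.p. 1/12, 3 w.p. 1/12, 4 w.p. 1/8, 5 w.p. 1/24, 6 w.p. 1/8, …
E[payout] = (1/24)·1 + (1/12)·2 + (1/12)·3 + (1/8)·4 + (1/24)·5 + (1/8)·6 + (1/12)·8 + (1/24)·9 + (1/24)·10 + (1/8)·12 + (1/24)·15 + (1/24)·16 + (1/24)·18 + (1/24)·20 + (1/24)·24 = 35/4
Expected profit = 35/4 − 2 = 27/4 ≈ $6.75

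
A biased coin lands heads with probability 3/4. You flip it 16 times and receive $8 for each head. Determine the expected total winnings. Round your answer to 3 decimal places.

E[#heads] = 16·3/4 = 12 (linearity over flips).
E[winnings] = 8·12 = 96.
≈ 96.000

$96.000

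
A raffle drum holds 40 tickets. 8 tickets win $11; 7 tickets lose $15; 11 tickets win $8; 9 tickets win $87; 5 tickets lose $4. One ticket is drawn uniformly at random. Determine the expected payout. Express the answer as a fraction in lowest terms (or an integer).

417/20 dollars

E[payout] = (8/40)·11 + (7/40)·(-15) + (11/40)·8 + (9/40)·87 + (5/40)·(-4) = 417/20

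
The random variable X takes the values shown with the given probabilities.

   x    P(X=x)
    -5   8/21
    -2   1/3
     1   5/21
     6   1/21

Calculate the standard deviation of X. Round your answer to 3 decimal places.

E[X] = -43/21, E[X²] = 269/21
Var(X) = E[X²] − (E[X])² = 269/21 − 1849/441 = 3800/441
SD(X) = √(3800/441) ≈ 2.935

2.935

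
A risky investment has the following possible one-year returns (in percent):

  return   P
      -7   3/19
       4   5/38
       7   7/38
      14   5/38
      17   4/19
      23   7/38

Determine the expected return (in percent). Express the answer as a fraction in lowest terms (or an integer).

E[X] = (3/19)·(-7) + (5/38)·4 + (7/38)·7 + (5/38)·14 + (4/19)·17 + (7/38)·23
     = 197/19

197/19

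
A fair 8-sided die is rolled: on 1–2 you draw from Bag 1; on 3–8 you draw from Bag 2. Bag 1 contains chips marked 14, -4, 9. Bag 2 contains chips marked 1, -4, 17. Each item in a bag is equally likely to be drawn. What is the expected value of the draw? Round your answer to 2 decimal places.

E[X | Bag 1] = (14 − 4 + 9)/3 = 19/3
E[X | Bag 2] = (1 − 4 + 17)/3 = 14/3
E[X] = (1/4)·19/3 + (3/4)·14/3 = 61/12 ≈ 5.08

5.08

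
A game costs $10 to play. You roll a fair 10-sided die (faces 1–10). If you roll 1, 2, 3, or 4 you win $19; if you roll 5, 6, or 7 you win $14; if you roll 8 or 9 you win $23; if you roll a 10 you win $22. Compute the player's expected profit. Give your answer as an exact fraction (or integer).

E[payout] = (3/10)·14 + (2/5)·19 + (1/10)·22 + (1/5)·23 = 93/5
Expected profit = 93/5 − 10 = 43/5

43/5 dollars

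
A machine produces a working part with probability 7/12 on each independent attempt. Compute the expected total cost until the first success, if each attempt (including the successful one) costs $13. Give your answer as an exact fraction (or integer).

156/7 dollars

E[#attempts] = 1/p = 12/7; E[cost] = 13·12/7 = 156/7.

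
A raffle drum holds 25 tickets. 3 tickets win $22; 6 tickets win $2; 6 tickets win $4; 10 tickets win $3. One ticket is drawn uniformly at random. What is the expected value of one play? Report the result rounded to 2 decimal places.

E[payout] = (3/25)·22 + (6/25)·2 + (6/25)·4 + (10/25)·3 = 132/25
≈ $5.28

$5.28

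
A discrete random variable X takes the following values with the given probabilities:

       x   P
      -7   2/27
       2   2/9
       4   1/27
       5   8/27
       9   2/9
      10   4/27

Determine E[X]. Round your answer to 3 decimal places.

E[X] = (2/27)·(-7) + (2/9)·2 + (1/27)·4 + (8/27)·5 + (2/9)·9 + (4/27)·10
     = 136/27 ≈ 5.037

5.037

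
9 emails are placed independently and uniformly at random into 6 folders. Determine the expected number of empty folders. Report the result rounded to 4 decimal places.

1.1628

Let Xⱼ=1 if folder j is empty. P(Xⱼ=1) = ((6-1)/6)^9 = 1953125/10077696.
By linearity, E[#empty] = 6·1953125/10077696 = 1953125/1679616.
≈ 1.1628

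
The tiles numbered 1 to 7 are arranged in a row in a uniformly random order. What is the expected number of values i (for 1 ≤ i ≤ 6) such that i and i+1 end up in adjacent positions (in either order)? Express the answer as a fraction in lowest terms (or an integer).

For each i ∈ {1,…,6}, let Xᵢ = 1 if i and i+1 are adjacent. P(Xᵢ=1) = 2·(7−1)!/7! = 2/7.
By linearity, E[ΣXᵢ] = (6)·(2/7) = 12/7.

12/7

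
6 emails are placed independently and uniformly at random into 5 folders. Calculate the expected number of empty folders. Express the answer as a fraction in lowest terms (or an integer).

4096/3125

Let Xⱼ=1 if folder j is empty. P(Xⱼ=1) = ((5-1)/5)^6 = 4096/15625.
By linearity, E[#empty] = 5·4096/15625 = 4096/3125.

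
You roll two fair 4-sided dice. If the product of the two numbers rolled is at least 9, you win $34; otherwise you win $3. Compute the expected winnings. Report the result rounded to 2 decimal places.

$10.75

E[payout] = (3/4)·3 + (1/4)·34 = 43/4
≈ $10.75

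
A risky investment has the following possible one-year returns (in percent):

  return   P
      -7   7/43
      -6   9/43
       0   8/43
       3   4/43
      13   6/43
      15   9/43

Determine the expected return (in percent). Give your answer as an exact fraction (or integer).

E[X] = (7/43)·(-7) + (9/43)·(-6) + (8/43)·0 + (4/43)·3 + (6/43)·13 + (9/43)·15
     = 122/43

122/43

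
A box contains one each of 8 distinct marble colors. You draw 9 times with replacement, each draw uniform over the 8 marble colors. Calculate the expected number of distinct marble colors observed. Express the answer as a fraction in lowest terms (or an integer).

Let Xⱼ=1 if type j appears at least once. P(Xⱼ=1) = 1 − ((8−1)/8)^9 = 93864121/134217728.
E[#distinct] = 8·93864121/134217728 = 93864121/16777216.

93864121/16777216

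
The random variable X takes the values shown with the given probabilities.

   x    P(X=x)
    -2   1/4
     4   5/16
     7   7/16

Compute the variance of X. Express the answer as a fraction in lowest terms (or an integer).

3303/256

E[X] = (1/4)·(-2) + (5/16)·4 + (7/16)·7 = 61/16
E[X²] = (1/4)·4 + (5/16)·16 + (7/16)·49 = 439/16
Var(X) = 439/16 − (61/16)² = 3303/256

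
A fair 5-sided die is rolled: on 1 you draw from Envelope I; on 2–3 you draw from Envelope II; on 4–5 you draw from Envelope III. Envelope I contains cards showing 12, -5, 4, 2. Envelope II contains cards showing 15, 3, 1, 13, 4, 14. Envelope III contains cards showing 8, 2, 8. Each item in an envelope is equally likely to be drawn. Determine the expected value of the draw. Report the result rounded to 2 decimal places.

6.38

E[X | Envelope I] = (12 − 5 + 4 + 2)/4 = 13/4
E[X | Envelope II] = (15 + 3 + 1 + 13 + 4 + 14)/6 = 25/3
E[X | Envelope III] = (8 + 2 + 8)/3 = 6
E[X] = (1/5)·13/4 + (2/5)·25/3 + (2/5)·6 = 383/60 ≈ 6.38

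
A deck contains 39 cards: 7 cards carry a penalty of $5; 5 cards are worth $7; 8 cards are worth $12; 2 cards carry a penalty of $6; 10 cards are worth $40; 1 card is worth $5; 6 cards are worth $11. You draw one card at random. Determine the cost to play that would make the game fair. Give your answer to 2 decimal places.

$14.23

E[payout] = (7/39)·(-5) + (5/39)·7 + (8/39)·12 + (2/39)·(-6) + (10/39)·40 + (1/39)·5 + (6/39)·11 = 185/13
Fair fee = E[payout] = 185/13 ≈ $14.23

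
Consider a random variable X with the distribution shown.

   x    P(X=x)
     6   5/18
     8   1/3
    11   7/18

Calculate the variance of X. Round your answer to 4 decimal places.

E[X] = (5/18)·6 + (1/3)·8 + (7/18)·11 = 155/18
E[X²] = (5/18)·36 + (1/3)·64 + (7/18)·121 = 1411/18
Var(X) = 1411/18 − (155/18)² = 1373/324 ≈ 4.2377

4.2377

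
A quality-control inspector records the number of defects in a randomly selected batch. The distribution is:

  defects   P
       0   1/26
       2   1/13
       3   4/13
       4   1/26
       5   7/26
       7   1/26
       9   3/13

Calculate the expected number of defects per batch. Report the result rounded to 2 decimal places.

4.92

E[X] = (1/26)·0 + (1/13)·2 + (4/13)·3 + (1/26)·4 + (7/26)·5 + (1/26)·7 + (3/13)·9
     = 64/13 ≈ 4.92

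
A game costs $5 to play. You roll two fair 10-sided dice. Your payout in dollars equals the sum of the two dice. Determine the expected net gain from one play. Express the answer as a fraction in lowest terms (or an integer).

Distribution of the sum of the two dice: 2 w.p. 1/100, 3 w.p. 1/50, 4 w.p. 3/100, 5 w.p. 1/25, 6 w.p. 1/20, 7 w.p. 3/50, …
E[payout] = (1/100)·2 + (1/50)·3 + (3/100)·4 + (1/25)·5 + (1/20)·6 + (3/50)·7 + (7/100)·8 + (2/25)·9 + (9/100)·10 + (1/10)·11 + (9/100)·12 + (2/25)·13 + (7/100)·14 + (3/50)·15 + (1/20)·16 + (1/25)·17 + (3/100)·18 + (1/50)·19 + (1/100)·20 = 11
Expected profit = 11 − 5 = 6

$6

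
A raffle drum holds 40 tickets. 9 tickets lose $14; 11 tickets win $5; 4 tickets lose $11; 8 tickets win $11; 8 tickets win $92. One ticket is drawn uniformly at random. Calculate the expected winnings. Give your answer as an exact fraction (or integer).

E[payout] = (9/40)·(-14) + (11/40)·5 + (4/40)·(-11) + (8/40)·11 + (8/40)·92 = 709/40

709/40 dollars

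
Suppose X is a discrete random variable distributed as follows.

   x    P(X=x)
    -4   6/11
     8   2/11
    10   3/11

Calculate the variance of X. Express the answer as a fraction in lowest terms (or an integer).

E[X] = (6/11)·(-4) + (2/11)·8 + (3/11)·10 = 2
E[X²] = (6/11)·16 + (2/11)·64 + (3/11)·100 = 524/11
Var(X) = 524/11 − (2)² = 480/11

480/11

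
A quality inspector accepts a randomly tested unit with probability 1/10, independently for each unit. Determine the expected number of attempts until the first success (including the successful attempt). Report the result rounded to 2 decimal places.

10.00

For a geometric distribution, E[trials] = 1/p = 1/(1/10) = 10.
≈ 10.00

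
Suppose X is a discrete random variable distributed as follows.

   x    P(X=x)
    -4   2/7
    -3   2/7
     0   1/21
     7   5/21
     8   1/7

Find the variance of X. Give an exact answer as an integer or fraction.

E[X] = (2/7)·(-4) + (2/7)·(-3) + (1/21)·0 + (5/21)·7 + (1/7)·8 = 17/21
E[X²] = (2/7)·16 + (2/7)·9 + (1/21)·0 + (5/21)·49 + (1/7)·64 = 587/21
Var(X) = 587/21 − (17/21)² = 12038/441

12038/441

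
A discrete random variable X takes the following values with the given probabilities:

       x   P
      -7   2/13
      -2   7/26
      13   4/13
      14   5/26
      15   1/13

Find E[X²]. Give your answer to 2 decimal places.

115.62

E[X²] = (2/13)·49 + (7/26)·4 + (4/13)·169 + (5/26)·196 + (1/13)·225
     = 1503/13 ≈ 115.62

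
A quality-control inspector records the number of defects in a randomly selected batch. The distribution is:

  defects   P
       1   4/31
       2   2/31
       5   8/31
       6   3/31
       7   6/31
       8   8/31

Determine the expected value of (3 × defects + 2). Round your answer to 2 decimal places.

18.65

E[3x+2] = (4/31)·5 + (2/31)·8 + (8/31)·17 + (3/31)·20 + (6/31)·23 + (8/31)·26
     = 578/31 ≈ 18.65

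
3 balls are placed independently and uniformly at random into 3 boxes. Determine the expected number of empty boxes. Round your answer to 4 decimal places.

Let Xⱼ=1 if box j is empty. P(Xⱼ=1) = ((3-1)/3)^3 = 8/27.
By linearity, E[#empty] = 3·8/27 = 8/9.
≈ 0.8889

0.8889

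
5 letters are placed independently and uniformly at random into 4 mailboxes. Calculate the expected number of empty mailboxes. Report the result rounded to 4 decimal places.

0.9492

Let Xⱼ=1 if mailbox j is empty. P(Xⱼ=1) = ((4-1)/4)^5 = 243/1024.
By linearity, E[#empty] = 4·243/1024 = 243/256.
≈ 0.9492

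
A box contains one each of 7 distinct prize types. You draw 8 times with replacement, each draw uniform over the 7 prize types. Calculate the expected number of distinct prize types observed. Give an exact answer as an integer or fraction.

Let Xⱼ=1 if type j appears at least once. P(Xⱼ=1) = 1 − ((7−1)/7)^8 = 4085185/5764801.
E[#distinct] = 7·4085185/5764801 = 4085185/823543.

4085185/823543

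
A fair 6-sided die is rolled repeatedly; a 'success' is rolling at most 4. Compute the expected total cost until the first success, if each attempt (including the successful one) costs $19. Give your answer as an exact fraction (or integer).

E[#attempts] = 1/p = 3/2; E[cost] = 19·3/2 = 57/2.

57/2 dollars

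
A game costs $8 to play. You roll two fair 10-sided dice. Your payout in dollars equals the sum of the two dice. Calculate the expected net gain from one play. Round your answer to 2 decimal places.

Distribution of the sum of the two dice: 2 w.p. 1/100, 3 w.p. 1/50, 4 w.p. 3/100, 5 w.p. 1/25, 6 w.p. 1/20, 7 w.p. 3/50, …
E[payout] = (1/100)·2 + (1/50)·3 + (3/100)·4 + (1/25)·5 + (1/20)·6 + (3/50)·7 + (7/100)·8 + (2/25)·9 + (9/100)·10 + (1/10)·11 + (9/100)·12 + (2/25)·13 + (7/100)·14 + (3/50)·15 + (1/20)·16 + (1/25)·17 + (3/100)·18 + (1/50)·19 + (1/100)·20 = 11
Expected profit = 11 − 8 = 3 ≈ $3.00

$3.00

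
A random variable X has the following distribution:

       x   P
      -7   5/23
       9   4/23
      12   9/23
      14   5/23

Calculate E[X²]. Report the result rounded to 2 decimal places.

123.70

E[X²] = (5/23)·49 + (4/23)·81 + (9/23)·144 + (5/23)·196
     = 2845/23 ≈ 123.70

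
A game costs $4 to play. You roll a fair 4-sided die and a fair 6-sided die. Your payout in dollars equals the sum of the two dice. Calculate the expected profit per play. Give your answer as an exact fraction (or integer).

$2

Distribution of the sum of the two dice: 2 w.p. 1/24, 3 w.p. 1/12, 4 w.p. 1/8, 5 w.p. 1/6, 6 w.p. 1/6, 7 w.p. 1/6, …
E[payout] = (1/24)·2 + (1/12)·3 + (1/8)·4 + (1/6)·5 + (1/6)·6 + (1/6)·7 + (1/8)·8 + (1/12)·9 + (1/24)·10 = 6
Expected profit = 6 − 4 = 2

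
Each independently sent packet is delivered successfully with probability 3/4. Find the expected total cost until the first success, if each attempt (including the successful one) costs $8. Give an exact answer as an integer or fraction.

32/3 dollars

E[#attempts] = 1/p = 4/3; E[cost] = 8·4/3 = 32/3.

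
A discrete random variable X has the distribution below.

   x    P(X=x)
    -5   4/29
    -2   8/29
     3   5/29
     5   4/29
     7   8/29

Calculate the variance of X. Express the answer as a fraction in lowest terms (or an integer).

E[X] = (4/29)·(-5) + (8/29)·(-2) + (5/29)·3 + (4/29)·5 + (8/29)·7 = 55/29
E[X²] = (4/29)·25 + (8/29)·4 + (5/29)·9 + (4/29)·25 + (8/29)·49 = 669/29
Var(X) = 669/29 − (55/29)² = 16376/841

16376/841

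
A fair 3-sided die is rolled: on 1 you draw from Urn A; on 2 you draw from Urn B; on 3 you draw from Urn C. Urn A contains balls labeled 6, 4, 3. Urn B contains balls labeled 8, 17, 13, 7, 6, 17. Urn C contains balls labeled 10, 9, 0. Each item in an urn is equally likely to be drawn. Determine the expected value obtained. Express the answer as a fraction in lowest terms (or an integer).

E[X | Urn A] = (6 + 4 + 3)/3 = 13/3
E[X | Urn B] = (8 + 17 + 13 + 7 + 6 + 17)/6 = 34/3
E[X | Urn C] = (10 + 9 + 0)/3 = 19/3
E[X] = (1/3)·13/3 + (1/3)·34/3 + (1/3)·19/3 = 22/3

22/3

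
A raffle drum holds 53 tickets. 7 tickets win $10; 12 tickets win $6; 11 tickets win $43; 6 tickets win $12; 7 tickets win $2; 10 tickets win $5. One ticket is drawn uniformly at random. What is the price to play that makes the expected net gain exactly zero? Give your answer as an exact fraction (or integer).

E[payout] = (7/53)·10 + (12/53)·6 + (11/53)·43 + (6/53)·12 + (7/53)·2 + (10/53)·5 = 751/53
Fair fee = E[payout] = 751/53

751/53 dollars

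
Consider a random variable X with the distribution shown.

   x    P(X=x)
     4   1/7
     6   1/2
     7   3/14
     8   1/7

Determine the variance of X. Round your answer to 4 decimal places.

E[X] = (1/7)·4 + (1/2)·6 + (3/14)·7 + (1/7)·8 = 87/14
E[X²] = (1/7)·16 + (1/2)·36 + (3/14)·49 + (1/7)·64 = 559/14
Var(X) = 559/14 − (87/14)² = 257/196 ≈ 1.3112

1.3112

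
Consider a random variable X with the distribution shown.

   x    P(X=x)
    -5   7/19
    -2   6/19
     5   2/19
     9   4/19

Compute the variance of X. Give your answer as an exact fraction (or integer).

10886/361

E[X] = (7/19)·(-5) + (6/19)·(-2) + (2/19)·5 + (4/19)·9 = -1/19
E[X²] = (7/19)·25 + (6/19)·4 + (2/19)·25 + (4/19)·81 = 573/19
Var(X) = 573/19 − (-1/19)² = 10886/361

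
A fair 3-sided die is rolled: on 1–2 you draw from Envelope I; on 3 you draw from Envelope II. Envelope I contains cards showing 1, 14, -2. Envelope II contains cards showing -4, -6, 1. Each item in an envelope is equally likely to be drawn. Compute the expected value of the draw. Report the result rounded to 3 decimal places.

E[X | Envelope I] = (1 + 14 − 2)/3 = 13/3
E[X | Envelope II] = (-4 − 6 + 1)/3 = -3
E[X] = (2/3)·13/3 + (1/3)·(-3) = 17/9 ≈ 1.889

1.889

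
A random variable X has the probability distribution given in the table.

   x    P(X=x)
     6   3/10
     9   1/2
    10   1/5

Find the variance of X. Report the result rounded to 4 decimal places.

2.4100

E[X] = (3/10)·6 + (1/2)·9 + (1/5)·10 = 83/10
E[X²] = (3/10)·36 + (1/2)·81 + (1/5)·100 = 713/10
Var(X) = 713/10 − (83/10)² = 241/100 ≈ 2.4100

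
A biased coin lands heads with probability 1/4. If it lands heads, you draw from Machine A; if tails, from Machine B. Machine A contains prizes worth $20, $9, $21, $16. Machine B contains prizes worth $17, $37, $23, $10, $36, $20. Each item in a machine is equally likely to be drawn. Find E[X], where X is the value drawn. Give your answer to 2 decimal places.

E[X | Machine A] = (20 + 9 + 21 + 16)/4 = 33/2
E[X | Machine B] = (17 + 37 + 23 + 10 + 36 + 20)/6 = 143/6
E[X] = (1/4)·33/2 + (3/4)·143/6 = 22 ≈ 22.00

$22.00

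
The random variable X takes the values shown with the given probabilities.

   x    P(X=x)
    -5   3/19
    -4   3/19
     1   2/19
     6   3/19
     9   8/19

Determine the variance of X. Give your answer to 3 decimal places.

E[X] = (3/19)·(-5) + (3/19)·(-4) + (2/19)·1 + (3/19)·6 + (8/19)·9 = 65/19
E[X²] = (3/19)·25 + (3/19)·16 + (2/19)·1 + (3/19)·36 + (8/19)·81 = 881/19
Var(X) = 881/19 − (65/19)² = 12514/361 ≈ 34.665

34.665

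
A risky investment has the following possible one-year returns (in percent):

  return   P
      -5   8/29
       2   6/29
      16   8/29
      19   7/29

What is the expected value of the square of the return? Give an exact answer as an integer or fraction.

E[X²] = (8/29)·25 + (6/29)·4 + (8/29)·256 + (7/29)·361
     = 4799/29

4799/29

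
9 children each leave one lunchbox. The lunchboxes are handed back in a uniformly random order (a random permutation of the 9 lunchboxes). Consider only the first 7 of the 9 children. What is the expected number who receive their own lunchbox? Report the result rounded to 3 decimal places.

Let Xᵢ = 1 if person i gets their own lunchbox. For each i, P(Xᵢ=1) = 1/9.
By linearity of expectation, E[X₁+…+X_7] = 7·(1/9) = 7/9.
≈ 0.778

0.778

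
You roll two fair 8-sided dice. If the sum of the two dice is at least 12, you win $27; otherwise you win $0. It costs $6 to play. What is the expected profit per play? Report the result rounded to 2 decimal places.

E[payout] = (49/64)·0 + (15/64)·27 = 405/64
Expected profit = 405/64 − 6 = 21/64 ≈ $0.33

$0.33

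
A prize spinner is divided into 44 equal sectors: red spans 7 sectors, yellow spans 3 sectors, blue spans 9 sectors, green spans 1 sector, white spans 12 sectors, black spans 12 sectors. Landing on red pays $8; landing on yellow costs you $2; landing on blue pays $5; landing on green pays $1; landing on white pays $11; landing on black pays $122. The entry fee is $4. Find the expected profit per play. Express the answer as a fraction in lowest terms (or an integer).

379/11 dollars

E[payout] = (7/44)·8 + (3/44)·(-2) + (9/44)·5 + (1/44)·1 + (12/44)·11 + (12/44)·122 = 423/11
Expected profit = 423/11 − 4 = 379/11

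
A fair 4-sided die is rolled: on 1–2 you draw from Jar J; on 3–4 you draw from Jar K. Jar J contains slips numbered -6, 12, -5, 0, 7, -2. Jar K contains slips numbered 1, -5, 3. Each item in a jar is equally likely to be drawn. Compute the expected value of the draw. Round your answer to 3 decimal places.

E[X | Jar J] = (-6 + 12 − 5 + 0 + 7 − 2)/6 = 1
E[X | Jar K] = (1 − 5 + 3)/3 = -1/3
E[X] = (1/2)·1 + (1/2)·(-1/3) = 1/3 ≈ 0.333

0.333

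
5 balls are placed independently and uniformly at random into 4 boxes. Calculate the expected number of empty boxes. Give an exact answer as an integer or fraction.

243/256

Let Xⱼ=1 if box j is empty. P(Xⱼ=1) = ((4-1)/4)^5 = 243/1024.
By linearity, E[#empty] = 4·243/1024 = 243/256.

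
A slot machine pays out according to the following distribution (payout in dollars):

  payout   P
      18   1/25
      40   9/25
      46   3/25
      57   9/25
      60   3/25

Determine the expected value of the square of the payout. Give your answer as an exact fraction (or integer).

61113/25

E[X²] = (1/25)·324 + (9/25)·1600 + (3/25)·2116 + (9/25)·3249 + (3/25)·3600
     = 61113/25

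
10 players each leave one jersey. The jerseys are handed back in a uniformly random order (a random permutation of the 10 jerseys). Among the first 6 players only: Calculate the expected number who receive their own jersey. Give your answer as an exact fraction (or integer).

3/5

Let Xᵢ = 1 if person i gets their own jersey. For each i, P(Xᵢ=1) = 1/10.
By linearity of expectation, E[X₁+…+X_6] = 6·(1/10) = 3/5.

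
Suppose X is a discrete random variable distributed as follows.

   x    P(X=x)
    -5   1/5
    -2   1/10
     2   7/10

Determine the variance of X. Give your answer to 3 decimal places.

8.160

E[X] = (1/5)·(-5) + (1/10)·(-2) + (7/10)·2 = 1/5
E[X²] = (1/5)·25 + (1/10)·4 + (7/10)·4 = 41/5
Var(X) = 41/5 − (1/5)² = 204/25 ≈ 8.160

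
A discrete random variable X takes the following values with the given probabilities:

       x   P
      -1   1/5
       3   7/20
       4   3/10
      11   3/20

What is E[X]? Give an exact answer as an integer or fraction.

E[X] = (1/5)·(-1) + (7/20)·3 + (3/10)·4 + (3/20)·11
     = 37/10

37/10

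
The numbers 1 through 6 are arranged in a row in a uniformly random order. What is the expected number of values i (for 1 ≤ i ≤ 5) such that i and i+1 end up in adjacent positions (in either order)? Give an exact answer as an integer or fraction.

For each i ∈ {1,…,5}, let Xᵢ = 1 if i and i+1 are adjacent. P(Xᵢ=1) = 2·(6−1)!/6! = 2/6.
By linearity, E[ΣXᵢ] = (5)·(2/6) = 5/3.

5/3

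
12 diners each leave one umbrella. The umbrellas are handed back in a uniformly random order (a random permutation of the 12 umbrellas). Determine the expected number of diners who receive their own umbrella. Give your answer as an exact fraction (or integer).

1

Let Xᵢ = 1 if person i gets their own umbrella. For each i, P(Xᵢ=1) = 1/12.
By linearity of expectation, E[X₁+…+X_12] = 12·(1/12) = 1.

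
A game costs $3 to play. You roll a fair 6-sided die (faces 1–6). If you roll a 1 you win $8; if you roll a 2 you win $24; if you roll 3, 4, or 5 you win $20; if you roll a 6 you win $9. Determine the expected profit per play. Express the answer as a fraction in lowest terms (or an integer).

E[payout] = (1/6)·8 + (1/6)·9 + (1/2)·20 + (1/6)·24 = 101/6
Expected profit = 101/6 − 3 = 83/6

83/6 dollars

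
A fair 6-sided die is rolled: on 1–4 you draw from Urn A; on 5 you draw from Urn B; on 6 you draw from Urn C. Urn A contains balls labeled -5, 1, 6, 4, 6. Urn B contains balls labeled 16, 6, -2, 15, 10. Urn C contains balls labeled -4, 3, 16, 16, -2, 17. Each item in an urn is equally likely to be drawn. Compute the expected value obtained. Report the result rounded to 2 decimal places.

E[X | Urn A] = (-5 + 1 + 6 + 4 + 6)/5 = 12/5
E[X | Urn B] = (16 + 6 − 2 + 15 + 10)/5 = 9
E[X | Urn C] = (-4 + 3 + 16 + 16 − 2 + 17)/6 = 23/3
E[X] = (2/3)·12/5 + (1/6)·9 + (1/6)·23/3 = 197/45 ≈ 4.38

4.38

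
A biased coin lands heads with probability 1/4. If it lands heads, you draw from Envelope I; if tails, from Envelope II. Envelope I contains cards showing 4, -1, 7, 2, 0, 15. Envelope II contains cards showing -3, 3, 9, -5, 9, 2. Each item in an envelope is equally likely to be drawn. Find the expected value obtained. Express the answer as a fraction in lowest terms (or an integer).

E[X | Envelope I] = (4 − 1 + 7 + 2 + 0 + 15)/6 = 9/2
E[X | Envelope II] = (-3 + 3 + 9 − 5 + 9 + 2)/6 = 5/2
E[X] = (1/4)·9/2 + (3/4)·5/2 = 3

3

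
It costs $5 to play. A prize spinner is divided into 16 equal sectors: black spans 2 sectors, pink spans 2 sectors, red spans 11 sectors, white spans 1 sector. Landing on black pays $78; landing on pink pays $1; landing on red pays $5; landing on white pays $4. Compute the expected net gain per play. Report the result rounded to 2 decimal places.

E[payout] = (2/16)·78 + (2/16)·1 + (11/16)·5 + (1/16)·4 = 217/16
Expected profit = 217/16 − 5 = 137/16 ≈ $8.56

$8.56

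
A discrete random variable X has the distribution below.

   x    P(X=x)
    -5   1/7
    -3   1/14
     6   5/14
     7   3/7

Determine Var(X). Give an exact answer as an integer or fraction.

3981/196

E[X] = (1/7)·(-5) + (1/14)·(-3) + (5/14)·6 + (3/7)·7 = 59/14
E[X²] = (1/7)·25 + (1/14)·9 + (5/14)·36 + (3/7)·49 = 533/14
Var(X) = 533/14 − (59/14)² = 3981/196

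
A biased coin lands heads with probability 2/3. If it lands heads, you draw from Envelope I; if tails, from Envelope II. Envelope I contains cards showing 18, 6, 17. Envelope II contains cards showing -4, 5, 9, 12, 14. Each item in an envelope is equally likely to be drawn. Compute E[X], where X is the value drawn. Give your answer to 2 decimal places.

E[X | Envelope I] = (18 + 6 + 17)/3 = 41/3
E[X | Envelope II] = (-4 + 5 + 9 + 12 + 14)/5 = 36/5
E[X] = (2/3)·41/3 + (1/3)·36/5 = 518/45 ≈ 11.51

11.51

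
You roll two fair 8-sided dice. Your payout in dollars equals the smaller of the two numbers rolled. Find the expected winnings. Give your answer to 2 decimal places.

$3.19

Distribution of the smaller of the two numbers rolled: 1 w.p. 15/64, 2 w.p. 13/64, 3 w.p. 11/64, 4 w.p. 9/64, 5 w.p. 7/64, 6 w.p. 5/64, …
E[payout] = (15/64)·1 + (13/64)·2 + (11/64)·3 + (9/64)·4 + (7/64)·5 + (5/64)·6 + (3/64)·7 + (1/64)·8 = 51/16
≈ $3.19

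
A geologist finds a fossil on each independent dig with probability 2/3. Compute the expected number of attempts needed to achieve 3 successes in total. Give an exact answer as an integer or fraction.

By linearity (sum of 3 independent geometric waits), E[trials] = 3/p = 3/(2/3) = 9/2.

9/2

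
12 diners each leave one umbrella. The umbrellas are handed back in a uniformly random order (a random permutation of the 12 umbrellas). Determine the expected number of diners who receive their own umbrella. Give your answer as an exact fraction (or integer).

Let Xᵢ = 1 if person i gets their own umbrella. For each i, P(Xᵢ=1) = 1/12.
By linearity of expectation, E[X₁+…+X_12] = 12·(1/12) = 1.

1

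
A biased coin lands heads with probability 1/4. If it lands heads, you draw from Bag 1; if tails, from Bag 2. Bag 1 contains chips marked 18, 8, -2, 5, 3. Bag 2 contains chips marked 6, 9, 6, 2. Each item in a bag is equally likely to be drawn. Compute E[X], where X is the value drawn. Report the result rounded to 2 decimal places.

5.91

E[X | Bag 1] = (18 + 8 − 2 + 5 + 3)/5 = 32/5
E[X | Bag 2] = (6 + 9 + 6 + 2)/4 = 23/4
E[X] = (1/4)·32/5 + (3/4)·23/4 = 473/80 ≈ 5.91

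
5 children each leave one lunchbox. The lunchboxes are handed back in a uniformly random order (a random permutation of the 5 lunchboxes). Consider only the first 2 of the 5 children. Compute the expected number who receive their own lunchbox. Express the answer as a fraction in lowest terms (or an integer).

2/5

Let Xᵢ = 1 if person i gets their own lunchbox. For each i, P(Xᵢ=1) = 1/5.
By linearity of expectation, E[X₁+…+X_2] = 2·(1/5) = 2/5.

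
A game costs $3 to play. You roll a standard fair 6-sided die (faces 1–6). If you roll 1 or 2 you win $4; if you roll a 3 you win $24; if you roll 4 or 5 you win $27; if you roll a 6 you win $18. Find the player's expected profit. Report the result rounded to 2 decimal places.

E[payout] = (1/3)·4 + (1/6)·18 + (1/6)·24 + (1/3)·27 = 52/3
Expected profit = 52/3 − 3 = 43/3 ≈ $14.33

$14.33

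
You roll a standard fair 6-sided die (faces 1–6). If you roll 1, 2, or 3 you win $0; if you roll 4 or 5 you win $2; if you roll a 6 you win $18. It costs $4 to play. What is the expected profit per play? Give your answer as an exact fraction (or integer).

E[payout] = (1/2)·0 + (1/3)·2 + (1/6)·18 = 11/3
Expected profit = 11/3 − 4 = -1/3

-1/3 dollars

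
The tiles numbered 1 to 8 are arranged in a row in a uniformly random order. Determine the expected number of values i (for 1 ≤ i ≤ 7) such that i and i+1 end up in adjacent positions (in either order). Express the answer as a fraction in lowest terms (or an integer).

For each i ∈ {1,…,7}, let Xᵢ = 1 if i and i+1 are adjacent. P(Xᵢ=1) = 2·(8−1)!/8! = 2/8.
By linearity, E[ΣXᵢ] = (7)·(2/8) = 7/4.

7/4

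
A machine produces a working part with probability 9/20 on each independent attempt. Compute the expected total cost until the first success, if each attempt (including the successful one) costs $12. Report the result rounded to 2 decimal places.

E[#attempts] = 1/p = 20/9; E[cost] = 12·20/9 = 80/3.
≈ 26.67

$26.67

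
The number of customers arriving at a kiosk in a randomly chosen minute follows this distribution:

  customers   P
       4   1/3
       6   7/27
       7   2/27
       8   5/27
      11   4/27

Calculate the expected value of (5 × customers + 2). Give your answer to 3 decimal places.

34.593

E[5x+2] = (1/3)·22 + (7/27)·32 + (2/27)·37 + (5/27)·42 + (4/27)·57
     = 934/27 ≈ 34.593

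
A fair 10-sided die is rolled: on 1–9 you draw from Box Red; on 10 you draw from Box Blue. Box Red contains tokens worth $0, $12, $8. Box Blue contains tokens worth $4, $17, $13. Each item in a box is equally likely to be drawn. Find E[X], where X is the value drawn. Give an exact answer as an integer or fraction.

107/15 dollars

E[X | Box Red] = (0 + 12 + 8)/3 = 20/3
E[X | Box Blue] = (4 + 17 + 13)/3 = 34/3
E[X] = (9/10)·20/3 + (1/10)·34/3 = 107/15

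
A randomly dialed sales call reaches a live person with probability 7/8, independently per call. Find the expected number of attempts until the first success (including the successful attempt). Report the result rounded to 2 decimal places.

For a geometric distribution, E[trials] = 1/p = 1/(7/8) = 8/7.
≈ 1.14

1.14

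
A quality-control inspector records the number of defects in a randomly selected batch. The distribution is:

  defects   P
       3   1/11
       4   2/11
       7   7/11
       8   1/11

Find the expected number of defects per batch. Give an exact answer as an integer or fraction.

68/11

E[X] = (1/11)·3 + (2/11)·4 + (7/11)·7 + (1/11)·8
     = 68/11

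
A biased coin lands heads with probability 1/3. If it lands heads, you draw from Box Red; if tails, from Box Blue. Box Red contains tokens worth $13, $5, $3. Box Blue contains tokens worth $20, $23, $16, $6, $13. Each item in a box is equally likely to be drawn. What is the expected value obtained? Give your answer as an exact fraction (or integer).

191/15 dollars

E[X | Box Red] = (13 + 5 + 3)/3 = 7
E[X | Box Blue] = (20 + 23 + 16 + 6 + 13)/5 = 78/5
E[X] = (1/3)·7 + (2/3)·78/5 = 191/15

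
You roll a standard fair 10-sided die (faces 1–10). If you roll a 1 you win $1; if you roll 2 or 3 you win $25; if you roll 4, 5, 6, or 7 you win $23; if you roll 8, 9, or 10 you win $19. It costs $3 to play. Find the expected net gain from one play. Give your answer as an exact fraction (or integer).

$17

E[payout] = (1/10)·1 + (3/10)·19 + (2/5)·23 + (1/5)·25 = 20
Expected profit = 20 − 3 = 17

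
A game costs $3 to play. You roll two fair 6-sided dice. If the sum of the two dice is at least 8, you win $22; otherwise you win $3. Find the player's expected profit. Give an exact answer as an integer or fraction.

95/12 dollars

E[payout] = (7/12)·3 + (5/12)·22 = 131/12
Expected profit = 131/12 − 3 = 95/12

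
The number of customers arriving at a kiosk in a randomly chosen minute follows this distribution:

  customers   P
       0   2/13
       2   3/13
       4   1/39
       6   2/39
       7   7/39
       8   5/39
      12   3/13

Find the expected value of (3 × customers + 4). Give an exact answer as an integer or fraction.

283/13

E[3x+4] = (2/13)·4 + (3/13)·10 + (1/39)·16 + (2/39)·22 + (7/39)·25 + (5/39)·28 + (3/13)·40
     = 283/13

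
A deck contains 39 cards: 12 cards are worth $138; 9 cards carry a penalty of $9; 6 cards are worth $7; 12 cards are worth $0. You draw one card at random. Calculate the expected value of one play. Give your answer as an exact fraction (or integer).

539/13 dollars

E[payout] = (12/39)·138 + (9/39)·(-9) + (6/39)·7 + (12/39)·0 = 539/13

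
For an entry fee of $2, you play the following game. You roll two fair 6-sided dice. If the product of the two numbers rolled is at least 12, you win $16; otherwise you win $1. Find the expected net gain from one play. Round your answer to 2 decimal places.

$6.08

E[payout] = (19/36)·1 + (17/36)·16 = 97/12
Expected profit = 97/12 − 2 = 73/12 ≈ $6.08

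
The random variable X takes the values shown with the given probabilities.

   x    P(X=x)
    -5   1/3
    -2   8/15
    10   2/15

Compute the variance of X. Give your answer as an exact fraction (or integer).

E[X] = (1/3)·(-5) + (8/15)·(-2) + (2/15)·10 = -7/5
E[X²] = (1/3)·25 + (8/15)·4 + (2/15)·100 = 119/5
Var(X) = 119/5 − (-7/5)² = 546/25

546/25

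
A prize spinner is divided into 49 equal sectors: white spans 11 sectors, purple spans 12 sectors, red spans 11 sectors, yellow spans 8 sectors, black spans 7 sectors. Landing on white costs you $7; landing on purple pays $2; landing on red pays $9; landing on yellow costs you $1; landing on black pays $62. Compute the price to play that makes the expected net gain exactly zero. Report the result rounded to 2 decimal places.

$9.63

E[payout] = (11/49)·(-7) + (12/49)·2 + (11/49)·9 + (8/49)·(-1) + (7/49)·62 = 472/49
Fair fee = E[payout] = 472/49 ≈ $9.63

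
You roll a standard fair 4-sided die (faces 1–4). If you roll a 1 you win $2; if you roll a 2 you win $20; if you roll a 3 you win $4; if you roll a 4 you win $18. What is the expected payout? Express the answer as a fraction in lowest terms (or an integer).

E[payout] = (1/4)·2 + (1/4)·4 + (1/4)·18 + (1/4)·20 = 11

$11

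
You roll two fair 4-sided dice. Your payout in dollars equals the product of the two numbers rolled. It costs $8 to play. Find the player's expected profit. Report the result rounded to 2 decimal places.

Distribution of the product of the two numbers rolled: 1 w.p. 1/16, 2 w.p. 1/8, 3 w.p. 1/8, 4 w.p. 3/16, 6 w.p. 1/8, 8 w.p. 1/8, …
E[payout] = (1/16)·1 + (1/8)·2 + (1/8)·3 + (3/16)·4 + (1/8)·6 + (1/8)·8 + (1/16)·9 + (1/8)·12 + (1/16)·16 = 25/4
Expected profit = 25/4 − 8 = -7/4 ≈ -$1.75

-$1.75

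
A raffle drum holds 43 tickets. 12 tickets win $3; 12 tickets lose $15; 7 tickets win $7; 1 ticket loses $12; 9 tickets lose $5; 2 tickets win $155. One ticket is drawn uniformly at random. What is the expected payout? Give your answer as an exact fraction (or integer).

158/43 dollars

E[payout] = (12/43)·3 + (12/43)·(-15) + (7/43)·7 + (1/43)·(-12) + (9/43)·(-5) + (2/43)·155 = 158/43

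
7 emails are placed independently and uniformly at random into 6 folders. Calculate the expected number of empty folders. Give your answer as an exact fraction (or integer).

78125/46656

Let Xⱼ=1 if folder j is empty. P(Xⱼ=1) = ((6-1)/6)^7 = 78125/279936.
By linearity, E[#empty] = 6·78125/279936 = 78125/46656.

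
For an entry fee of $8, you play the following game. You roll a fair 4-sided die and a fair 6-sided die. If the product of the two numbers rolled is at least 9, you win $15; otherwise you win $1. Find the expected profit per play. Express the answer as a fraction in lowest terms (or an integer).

-7/6 dollars

E[payout] = (7/12)·1 + (5/12)·15 = 41/6
Expected profit = 41/6 − 8 = -7/6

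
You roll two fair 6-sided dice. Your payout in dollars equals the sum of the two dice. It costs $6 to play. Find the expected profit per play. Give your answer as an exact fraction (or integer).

Distribution of the sum of the two dice: 2 w.p. 1/36, 3 w.p. 1/18, 4 w.p. 1/12, 5 w.p. 1/9, 6 w.p. 5/36, 7 w.p. 1/6, …
E[payout] = (1/36)·2 + (1/18)·3 + (1/12)·4 + (1/9)·5 + (5/36)·6 + (1/6)·7 + (5/36)·8 + (1/9)·9 + (1/12)·10 + (1/18)·11 + (1/36)·12 = 7
Expected profit = 7 − 6 = 1

$1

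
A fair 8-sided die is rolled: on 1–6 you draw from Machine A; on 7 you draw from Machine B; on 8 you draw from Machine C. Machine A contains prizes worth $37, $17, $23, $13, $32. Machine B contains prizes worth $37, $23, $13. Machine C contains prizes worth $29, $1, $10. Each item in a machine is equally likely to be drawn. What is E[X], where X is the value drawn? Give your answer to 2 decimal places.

E[X | Machine A] = (37 + 17 + 23 + 13 + 32)/5 = 122/5
E[X | Machine B] = (37 + 23 + 13)/3 = 73/3
E[X | Machine C] = (29 + 1 + 10)/3 = 40/3
E[X] = (3/4)·122/5 + (1/8)·73/3 + (1/8)·40/3 = 2761/120 ≈ 23.01

$23.01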